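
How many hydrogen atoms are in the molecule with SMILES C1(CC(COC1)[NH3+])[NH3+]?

Hydrogens are implicit in SMILES; fill each atom to its normal valence:
  3 × C: 2 H each → 6
  2 × C: 1 H each → 2
  2 × N (charge +1): 3 H each → 6
  1 × O: no H
  Total hydrogens = 14.

14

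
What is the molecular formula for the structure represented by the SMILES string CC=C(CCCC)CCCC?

Heavy atoms from the SMILES: 11 C.
Implicit hydrogens by atom environment:
  6 × C: 2 H each → 12
  3 × C: 3 H each → 9
  1 × C: 1 H
  1 × C: no H
  Total hydrogens = 22.
Molecular formula: C11H22

C11H22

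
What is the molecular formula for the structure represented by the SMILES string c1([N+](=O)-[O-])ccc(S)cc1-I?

C6H4INO2S

Heavy atoms from the SMILES: 6 C, 1 I, 1 N, 2 O, 1 S.
Implicit hydrogens by atom environment:
  3 × C (aromatic): 1 H each → 3
  3 × C (aromatic): no H
  1 × I: no H
  1 × N (charge +1): no H
  1 × O: no H
  1 × O (charge -1): no H
  1 × S: 1 H
  Total hydrogens = 4.
Molecular formula: C6H4INO2S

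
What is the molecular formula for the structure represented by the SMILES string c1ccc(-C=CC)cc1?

Heavy atoms from the SMILES: 9 C.
Implicit hydrogens by atom environment:
  5 × C (aromatic): 1 H each → 5
  2 × C: 1 H each → 2
  1 × C: 3 H
  1 × C (aromatic): no H
  Total hydrogens = 10.
Molecular formula: C9H10

C9H10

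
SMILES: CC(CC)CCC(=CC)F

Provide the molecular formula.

C9H17F

Heavy atoms from the SMILES: 9 C, 1 F.
Implicit hydrogens by atom environment:
  3 × C: 3 H each → 9
  3 × C: 2 H each → 6
  2 × C: 1 H each → 2
  1 × C: no H
  1 × F: no H
  Total hydrogens = 17.
Molecular formula: C9H17F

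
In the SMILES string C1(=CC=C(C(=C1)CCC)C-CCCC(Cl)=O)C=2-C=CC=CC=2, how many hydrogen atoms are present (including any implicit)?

Hydrogens are implicit in SMILES; fill each atom to its normal valence:
  8 × C (aromatic): 1 H each → 8
  6 × C: 2 H each → 12
  4 × C (aromatic): no H
  1 × C: 3 H
  1 × C: no H
  1 × Cl: no H
  1 × O: no H
  Total hydrogens = 23.

23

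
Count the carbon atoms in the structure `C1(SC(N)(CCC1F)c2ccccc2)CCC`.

14

The symbol for carbon appears 14 times in the SMILES. Lowercase c denotes aromatic carbon and counts toward C.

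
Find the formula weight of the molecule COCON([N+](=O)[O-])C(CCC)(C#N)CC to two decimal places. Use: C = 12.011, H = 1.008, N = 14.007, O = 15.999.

231.25

Molecular formula: C9H17N3O4.
M = 9×12.011 + 17×1.008 + 3×14.007 + 4×15.999 = 231.25 g/mol.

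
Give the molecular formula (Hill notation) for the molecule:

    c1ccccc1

Heavy atoms from the SMILES: 6 C.
Implicit hydrogens by atom environment:
  6 × C (aromatic): 1 H each → 6
  Total hydrogens = 6.
Molecular formula: C6H6

C6H6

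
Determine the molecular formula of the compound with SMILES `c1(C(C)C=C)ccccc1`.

Heavy atoms from the SMILES: 10 C.
Implicit hydrogens by atom environment:
  5 × C (aromatic): 1 H each → 5
  2 × C: 1 H each → 2
  1 × C: 3 H
  1 × C: 2 H
  1 × C (aromatic): no H
  Total hydrogens = 12.
Molecular formula: C10H12

C10H12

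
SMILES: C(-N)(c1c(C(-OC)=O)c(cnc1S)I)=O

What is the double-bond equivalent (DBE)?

6

Molecular formula from the SMILES: C8H7IN2O3S.
DoU = (2C + 2 + N − H − X)/2 = (2·8 + 2 + 2 − 7 − 1)/2 = 12/2 = 6.
(Structurally: 1 ring(s) + 5 π bond(s) = 6.)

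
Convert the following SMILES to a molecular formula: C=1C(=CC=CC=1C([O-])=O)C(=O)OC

C9H7O4-

Heavy atoms from the SMILES: 9 C, 4 O.
Implicit hydrogens by atom environment:
  4 × C (aromatic): 1 H each → 4
  3 × O: no H
  2 × C (aromatic): no H
  2 × C: no H
  1 × C: 3 H
  1 × O (charge -1): no H
  Total hydrogens = 7.
Net charge -1.
Molecular formula: C9H7O4-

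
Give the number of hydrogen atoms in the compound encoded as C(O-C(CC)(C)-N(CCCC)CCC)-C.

Hydrogens are implicit in SMILES; fill each atom to its normal valence:
  7 × C: 2 H each → 14
  5 × C: 3 H each → 15
  1 × C: no H
  1 × N: no H
  1 × O: no H
  Total hydrogens = 29.

29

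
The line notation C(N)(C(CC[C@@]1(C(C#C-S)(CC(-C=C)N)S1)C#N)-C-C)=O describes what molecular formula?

Heavy atoms from the SMILES: 15 C, 3 N, 1 O, 2 S.
Implicit hydrogens by atom environment:
  6 × C: no H
  5 × C: 2 H each → 10
  3 × C: 1 H each → 3
  2 × N: 2 H each → 4
  1 × C: 3 H
  1 × N: no H
  1 × O: no H
  1 × S: 1 H
  1 × S: no H
  Total hydrogens = 21.
Molecular formula: C15H21N3OS2

C15H21N3OS2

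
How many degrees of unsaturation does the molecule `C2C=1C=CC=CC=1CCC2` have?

5

Molecular formula from the SMILES: C10H12.
DoU = (2C + 2 + N − H − X)/2 = (2·10 + 2 + 0 − 12 − 0)/2 = 10/2 = 5.
(Structurally: 2 ring(s) + 3 π bond(s) = 5.)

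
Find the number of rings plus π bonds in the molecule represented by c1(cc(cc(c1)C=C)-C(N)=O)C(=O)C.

Molecular formula from the SMILES: C11H11NO2.
DoU = (2C + 2 + N − H − X)/2 = (2·11 + 2 + 1 − 11 − 0)/2 = 14/2 = 7.
(Structurally: 1 ring(s) + 6 π bond(s) = 7.)

7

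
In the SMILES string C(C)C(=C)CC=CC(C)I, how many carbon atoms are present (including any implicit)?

9

The symbol for carbon appears 9 times in the SMILES.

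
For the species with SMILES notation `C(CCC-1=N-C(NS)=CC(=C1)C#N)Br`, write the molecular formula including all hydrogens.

C9H10BrN3S

Heavy atoms from the SMILES: 1 Br, 9 C, 3 N, 1 S.
Implicit hydrogens by atom environment:
  3 × C: 2 H each → 6
  3 × C (aromatic): no H
  2 × C (aromatic): 1 H each → 2
  1 × Br: no H
  1 × C: no H
  1 × N: 1 H
  1 × N (aromatic): no H
  1 × N: no H
  1 × S: 1 H
  Total hydrogens = 10.
Molecular formula: C9H10BrN3S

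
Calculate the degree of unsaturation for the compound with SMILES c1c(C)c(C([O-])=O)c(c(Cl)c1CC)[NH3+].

5

Molecular formula from the SMILES: C10H12ClNO2.
DoU = (2C + 2 + N − H − X)/2 = (2·10 + 2 + 1 − 12 − 1)/2 = 10/2 = 5.
(Structurally: 1 ring(s) + 4 π bond(s) = 5.)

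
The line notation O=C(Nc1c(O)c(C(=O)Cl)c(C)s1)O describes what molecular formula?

Heavy atoms from the SMILES: 7 C, 1 Cl, 1 N, 4 O, 1 S.
Implicit hydrogens by atom environment:
  4 × C (aromatic): no H
  2 × C: no H
  2 × O: 1 H each → 2
  2 × O: no H
  1 × C: 3 H
  1 × Cl: no H
  1 × N: 1 H
  1 × S (aromatic): no H
  Total hydrogens = 6.
Molecular formula: C7H6ClNO4S

C7H6ClNO4S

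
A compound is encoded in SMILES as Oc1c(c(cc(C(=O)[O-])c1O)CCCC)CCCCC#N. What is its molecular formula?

Heavy atoms from the SMILES: 16 C, 1 N, 4 O.
Implicit hydrogens by atom environment:
  7 × C: 2 H each → 14
  5 × C (aromatic): no H
  2 × C: no H
  2 × O: 1 H each → 2
  1 × C: 3 H
  1 × C (aromatic): 1 H
  1 × N: no H
  1 × O: no H
  1 × O (charge -1): no H
  Total hydrogens = 20.
Net charge -1.
Molecular formula: C16H20NO4-

C16H20NO4-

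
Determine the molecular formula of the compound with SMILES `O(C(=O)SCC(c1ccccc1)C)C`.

Heavy atoms from the SMILES: 11 C, 2 O, 1 S.
Implicit hydrogens by atom environment:
  5 × C (aromatic): 1 H each → 5
  2 × C: 3 H each → 6
  2 × O: no H
  1 × C: 2 H
  1 × C: 1 H
  1 × C (aromatic): no H
  1 × C: no H
  1 × S: no H
  Total hydrogens = 14.
Molecular formula: C11H14O2S

C11H14O2S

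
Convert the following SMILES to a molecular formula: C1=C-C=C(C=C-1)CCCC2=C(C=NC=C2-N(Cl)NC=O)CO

Heavy atoms from the SMILES: 16 C, 1 Cl, 3 N, 2 O.
Implicit hydrogens by atom environment:
  7 × C (aromatic): 1 H each → 7
  4 × C: 2 H each → 8
  4 × C (aromatic): no H
  1 × C: 1 H
  1 × Cl: no H
  1 × N: 1 H
  1 × N (aromatic): no H
  1 × N: no H
  1 × O: 1 H
  1 × O: no H
  Total hydrogens = 18.
Molecular formula: C16H18ClN3O2

C16H18ClN3O2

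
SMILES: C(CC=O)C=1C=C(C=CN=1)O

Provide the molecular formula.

C8H9NO2

Heavy atoms from the SMILES: 8 C, 1 N, 2 O.
Implicit hydrogens by atom environment:
  3 × C (aromatic): 1 H each → 3
  2 × C: 2 H each → 4
  2 × C (aromatic): no H
  1 × C: 1 H
  1 × N (aromatic): no H
  1 × O: 1 H
  1 × O: no H
  Total hydrogens = 9.
Molecular formula: C8H9NO2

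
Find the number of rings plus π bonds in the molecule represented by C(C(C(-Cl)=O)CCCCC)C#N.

3

Molecular formula from the SMILES: C9H14ClNO.
DoU = (2C + 2 + N − H − X)/2 = (2·9 + 2 + 1 − 14 − 1)/2 = 6/2 = 3.
(Structurally: 0 ring(s) + 3 π bond(s) = 3.)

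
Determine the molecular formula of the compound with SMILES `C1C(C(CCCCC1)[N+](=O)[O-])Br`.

C8H14BrNO2

Heavy atoms from the SMILES: 1 Br, 8 C, 1 N, 2 O.
Implicit hydrogens by atom environment:
  6 × C: 2 H each → 12
  2 × C: 1 H each → 2
  1 × Br: no H
  1 × N (charge +1): no H
  1 × O: no H
  1 × O (charge -1): no H
  Total hydrogens = 14.
Molecular formula: C8H14BrNO2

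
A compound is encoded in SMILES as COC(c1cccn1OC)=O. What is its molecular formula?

C7H9NO3

Heavy atoms from the SMILES: 7 C, 1 N, 3 O.
Implicit hydrogens by atom environment:
  3 × C (aromatic): 1 H each → 3
  3 × O: no H
  2 × C: 3 H each → 6
  1 × C (aromatic): no H
  1 × C: no H
  1 × N (aromatic): no H
  Total hydrogens = 9.
Molecular formula: C7H9NO3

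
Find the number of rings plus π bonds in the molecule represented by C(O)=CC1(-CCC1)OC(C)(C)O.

2

Molecular formula from the SMILES: C9H16O3.
DoU = (2C + 2 + N − H − X)/2 = (2·9 + 2 + 0 − 16 − 0)/2 = 4/2 = 2.
(Structurally: 1 ring(s) + 1 π bond(s) = 2.)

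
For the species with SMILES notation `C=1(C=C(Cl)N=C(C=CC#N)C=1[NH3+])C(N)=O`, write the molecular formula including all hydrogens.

C9H8ClN4O+

Heavy atoms from the SMILES: 9 C, 1 Cl, 4 N, 1 O.
Implicit hydrogens by atom environment:
  4 × C (aromatic): no H
  2 × C: 1 H each → 2
  2 × C: no H
  1 × C (aromatic): 1 H
  1 × Cl: no H
  1 × N (charge +1): 3 H
  1 × N: 2 H
  1 × N (aromatic): no H
  1 × N: no H
  1 × O: no H
  Total hydrogens = 8.
Net charge +1.
Molecular formula: C9H8ClN4O+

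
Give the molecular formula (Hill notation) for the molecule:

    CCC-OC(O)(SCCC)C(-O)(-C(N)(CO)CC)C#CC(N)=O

C15H28N2O5S

Heavy atoms from the SMILES: 15 C, 2 N, 5 O, 1 S.
Implicit hydrogens by atom environment:
  6 × C: 2 H each → 12
  6 × C: no H
  3 × C: 3 H each → 9
  3 × O: 1 H each → 3
  2 × N: 2 H each → 4
  2 × O: no H
  1 × S: no H
  Total hydrogens = 28.
Molecular formula: C15H28N2O5S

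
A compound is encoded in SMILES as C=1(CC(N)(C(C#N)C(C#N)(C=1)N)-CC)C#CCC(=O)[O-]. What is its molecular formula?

C14H15N4O2-

Heavy atoms from the SMILES: 14 C, 4 N, 2 O.
Implicit hydrogens by atom environment:
  8 × C: no H
  3 × C: 2 H each → 6
  2 × C: 1 H each → 2
  2 × N: 2 H each → 4
  2 × N: no H
  1 × C: 3 H
  1 × O: no H
  1 × O (charge -1): no H
  Total hydrogens = 15.
Net charge -1.
Molecular formula: C14H15N4O2-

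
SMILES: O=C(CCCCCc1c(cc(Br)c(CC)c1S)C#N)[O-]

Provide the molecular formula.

C15H17BrNO2S-

Heavy atoms from the SMILES: 1 Br, 15 C, 1 N, 2 O, 1 S.
Implicit hydrogens by atom environment:
  6 × C: 2 H each → 12
  5 × C (aromatic): no H
  2 × C: no H
  1 × Br: no H
  1 × C: 3 H
  1 × C (aromatic): 1 H
  1 × N: no H
  1 × O: no H
  1 × O (charge -1): no H
  1 × S: 1 H
  Total hydrogens = 17.
Net charge -1.
Molecular formula: C15H17BrNO2S-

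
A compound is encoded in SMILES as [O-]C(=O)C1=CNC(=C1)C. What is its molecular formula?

Heavy atoms from the SMILES: 6 C, 1 N, 2 O.
Implicit hydrogens by atom environment:
  2 × C (aromatic): 1 H each → 2
  2 × C (aromatic): no H
  1 × C: 3 H
  1 × C: no H
  1 × N (aromatic): 1 H
  1 × O: no H
  1 × O (charge -1): no H
  Total hydrogens = 6.
Net charge -1.
Molecular formula: C6H6NO2-

C6H6NO2-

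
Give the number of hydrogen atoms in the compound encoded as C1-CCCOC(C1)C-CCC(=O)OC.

20

Hydrogens are implicit in SMILES; fill each atom to its normal valence:
  8 × C: 2 H each → 16
  3 × O: no H
  1 × C: 3 H
  1 × C: 1 H
  1 × C: no H
  Total hydrogens = 20.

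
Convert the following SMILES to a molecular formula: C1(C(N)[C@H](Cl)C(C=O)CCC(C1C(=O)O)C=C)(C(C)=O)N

C14H21ClN2O4

Heavy atoms from the SMILES: 14 C, 1 Cl, 2 N, 4 O.
Implicit hydrogens by atom environment:
  7 × C: 1 H each → 7
  3 × C: 2 H each → 6
  3 × C: no H
  3 × O: no H
  2 × N: 2 H each → 4
  1 × C: 3 H
  1 × Cl: no H
  1 × O: 1 H
  Total hydrogens = 21.
Molecular formula: C14H21ClN2O4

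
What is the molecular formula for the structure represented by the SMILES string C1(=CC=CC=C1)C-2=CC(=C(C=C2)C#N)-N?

Heavy atoms from the SMILES: 13 C, 2 N.
Implicit hydrogens by atom environment:
  8 × C (aromatic): 1 H each → 8
  4 × C (aromatic): no H
  1 × C: no H
  1 × N: 2 H
  1 × N: no H
  Total hydrogens = 10.
Molecular formula: C13H10N2

C13H10N2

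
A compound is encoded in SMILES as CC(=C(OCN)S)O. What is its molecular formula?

C4H9NO2S

Heavy atoms from the SMILES: 4 C, 1 N, 2 O, 1 S.
Implicit hydrogens by atom environment:
  2 × C: no H
  1 × C: 3 H
  1 × C: 2 H
  1 × N: 2 H
  1 × O: 1 H
  1 × O: no H
  1 × S: 1 H
  Total hydrogens = 9.
Molecular formula: C4H9NO2S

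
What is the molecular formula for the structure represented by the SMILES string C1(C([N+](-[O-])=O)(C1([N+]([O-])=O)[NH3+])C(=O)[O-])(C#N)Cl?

Heavy atoms from the SMILES: 5 C, 1 Cl, 4 N, 6 O.
Implicit hydrogens by atom environment:
  5 × C: no H
  3 × O: no H
  3 × O (charge -1): no H
  2 × N (charge +1): no H
  1 × Cl: no H
  1 × N (charge +1): 3 H
  1 × N: no H
  Total hydrogens = 3.
Molecular formula: C5H3ClN4O6

C5H3ClN4O6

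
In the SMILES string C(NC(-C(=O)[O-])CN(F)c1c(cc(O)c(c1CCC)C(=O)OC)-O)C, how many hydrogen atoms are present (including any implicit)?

22

Hydrogens are implicit in SMILES; fill each atom to its normal valence:
  5 × C (aromatic): no H
  4 × C: 2 H each → 8
  3 × C: 3 H each → 9
  3 × O: no H
  2 × C: no H
  2 × O: 1 H each → 2
  1 × C (aromatic): 1 H
  1 × C: 1 H
  1 × F: no H
  1 × N: 1 H
  1 × N: no H
  1 × O (charge -1): no H
  Total hydrogens = 22.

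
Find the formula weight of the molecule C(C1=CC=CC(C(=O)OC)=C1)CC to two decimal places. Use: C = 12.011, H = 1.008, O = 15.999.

Molecular formula: C11H14O2.
M = 11×12.011 + 14×1.008 + 2×15.999 = 178.23 g/mol.

178.23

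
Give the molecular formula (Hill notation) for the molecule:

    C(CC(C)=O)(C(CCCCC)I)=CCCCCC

C16H29IO

Heavy atoms from the SMILES: 16 C, 1 I, 1 O.
Implicit hydrogens by atom environment:
  9 × C: 2 H each → 18
  3 × C: 3 H each → 9
  2 × C: 1 H each → 2
  2 × C: no H
  1 × I: no H
  1 × O: no H
  Total hydrogens = 29.
Molecular formula: C16H29IO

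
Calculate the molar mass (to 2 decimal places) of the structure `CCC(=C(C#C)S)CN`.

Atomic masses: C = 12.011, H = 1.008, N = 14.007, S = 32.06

141.23

Molecular formula: C7H11NS.
M = 7×12.011 + 11×1.008 + 1×14.007 + 1×32.06 = 141.23 g/mol.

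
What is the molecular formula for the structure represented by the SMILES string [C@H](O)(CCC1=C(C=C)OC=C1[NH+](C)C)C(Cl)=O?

Heavy atoms from the SMILES: 12 C, 1 Cl, 1 N, 3 O.
Implicit hydrogens by atom environment:
  3 × C: 2 H each → 6
  3 × C (aromatic): no H
  2 × C: 3 H each → 6
  2 × C: 1 H each → 2
  1 × C (aromatic): 1 H
  1 × C: no H
  1 × Cl: no H
  1 × N (charge +1): 1 H
  1 × O: 1 H
  1 × O (aromatic): no H
  1 × O: no H
  Total hydrogens = 17.
Net charge +1.
Molecular formula: C12H17ClNO3+

C12H17ClNO3+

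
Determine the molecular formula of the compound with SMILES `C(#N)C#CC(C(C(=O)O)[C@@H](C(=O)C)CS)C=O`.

C11H11NO4S

Heavy atoms from the SMILES: 11 C, 1 N, 4 O, 1 S.
Implicit hydrogens by atom environment:
  5 × C: no H
  4 × C: 1 H each → 4
  3 × O: no H
  1 × C: 3 H
  1 × C: 2 H
  1 × N: no H
  1 × O: 1 H
  1 × S: 1 H
  Total hydrogens = 11.
Molecular formula: C11H11NO4S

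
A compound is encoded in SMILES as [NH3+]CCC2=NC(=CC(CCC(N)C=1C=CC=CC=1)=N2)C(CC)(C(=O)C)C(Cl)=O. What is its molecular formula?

Heavy atoms from the SMILES: 21 C, 1 Cl, 4 N, 2 O.
Implicit hydrogens by atom environment:
  6 × C (aromatic): 1 H each → 6
  5 × C: 2 H each → 10
  4 × C (aromatic): no H
  3 × C: no H
  2 × C: 3 H each → 6
  2 × N (aromatic): no H
  2 × O: no H
  1 × C: 1 H
  1 × Cl: no H
  1 × N (charge +1): 3 H
  1 × N: 2 H
  Total hydrogens = 28.
Net charge +1.
Molecular formula: C21H28ClN4O2+

C21H28ClN4O2+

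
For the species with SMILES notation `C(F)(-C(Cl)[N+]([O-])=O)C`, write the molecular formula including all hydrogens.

Heavy atoms from the SMILES: 3 C, 1 Cl, 1 F, 1 N, 2 O.
Implicit hydrogens by atom environment:
  2 × C: 1 H each → 2
  1 × C: 3 H
  1 × Cl: no H
  1 × F: no H
  1 × N (charge +1): no H
  1 × O: no H
  1 × O (charge -1): no H
  Total hydrogens = 5.
Molecular formula: C3H5ClFNO2

C3H5ClFNO2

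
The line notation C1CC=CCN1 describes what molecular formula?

C5H9N

Heavy atoms from the SMILES: 5 C, 1 N.
Implicit hydrogens by atom environment:
  3 × C: 2 H each → 6
  2 × C: 1 H each → 2
  1 × N: 1 H
  Total hydrogens = 9.
Molecular formula: C5H9N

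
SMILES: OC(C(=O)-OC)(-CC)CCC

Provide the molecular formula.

C8H16O3

Heavy atoms from the SMILES: 8 C, 3 O.
Implicit hydrogens by atom environment:
  3 × C: 3 H each → 9
  3 × C: 2 H each → 6
  2 × C: no H
  2 × O: no H
  1 × O: 1 H
  Total hydrogens = 16.
Molecular formula: C8H16O3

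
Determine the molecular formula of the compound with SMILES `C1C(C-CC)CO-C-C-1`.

Heavy atoms from the SMILES: 8 C, 1 O.
Implicit hydrogens by atom environment:
  6 × C: 2 H each → 12
  1 × C: 3 H
  1 × C: 1 H
  1 × O: no H
  Total hydrogens = 16.
Molecular formula: C8H16O

C8H16O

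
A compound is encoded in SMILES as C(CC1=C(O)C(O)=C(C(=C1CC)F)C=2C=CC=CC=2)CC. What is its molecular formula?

Heavy atoms from the SMILES: 18 C, 1 F, 2 O.
Implicit hydrogens by atom environment:
  7 × C (aromatic): no H
  5 × C (aromatic): 1 H each → 5
  4 × C: 2 H each → 8
  2 × C: 3 H each → 6
  2 × O: 1 H each → 2
  1 × F: no H
  Total hydrogens = 21.
Molecular formula: C18H21FO2

C18H21FO2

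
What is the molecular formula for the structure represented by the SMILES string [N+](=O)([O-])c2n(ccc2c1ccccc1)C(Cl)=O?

C11H7ClN2O3

Heavy atoms from the SMILES: 11 C, 1 Cl, 2 N, 3 O.
Implicit hydrogens by atom environment:
  7 × C (aromatic): 1 H each → 7
  3 × C (aromatic): no H
  2 × O: no H
  1 × C: no H
  1 × Cl: no H
  1 × N (aromatic): no H
  1 × N (charge +1): no H
  1 × O (charge -1): no H
  Total hydrogens = 7.
Molecular formula: C11H7ClN2O3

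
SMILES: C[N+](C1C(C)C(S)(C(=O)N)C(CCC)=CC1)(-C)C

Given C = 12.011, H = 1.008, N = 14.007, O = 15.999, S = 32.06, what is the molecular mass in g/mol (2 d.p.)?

271.44

Molecular formula: C14H27N2OS+.
M = 14×12.011 + 27×1.008 + 2×14.007 + 1×15.999 + 1×32.06 = 271.44 g/mol.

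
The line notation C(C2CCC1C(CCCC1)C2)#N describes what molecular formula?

C11H17N

Heavy atoms from the SMILES: 11 C, 1 N.
Implicit hydrogens by atom environment:
  7 × C: 2 H each → 14
  3 × C: 1 H each → 3
  1 × C: no H
  1 × N: no H
  Total hydrogens = 17.
Molecular formula: C11H17N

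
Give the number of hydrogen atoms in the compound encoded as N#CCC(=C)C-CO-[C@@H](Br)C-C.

14

Hydrogens are implicit in SMILES; fill each atom to its normal valence:
  5 × C: 2 H each → 10
  2 × C: no H
  1 × Br: no H
  1 × C: 3 H
  1 × C: 1 H
  1 × N: no H
  1 × O: no H
  Total hydrogens = 14.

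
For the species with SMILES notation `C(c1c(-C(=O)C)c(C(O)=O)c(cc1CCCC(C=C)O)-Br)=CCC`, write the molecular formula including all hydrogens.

C19H23BrO4

Heavy atoms from the SMILES: 1 Br, 19 C, 4 O.
Implicit hydrogens by atom environment:
  5 × C: 2 H each → 10
  5 × C (aromatic): no H
  4 × C: 1 H each → 4
  2 × C: 3 H each → 6
  2 × C: no H
  2 × O: 1 H each → 2
  2 × O: no H
  1 × Br: no H
  1 × C (aromatic): 1 H
  Total hydrogens = 23.
Molecular formula: C19H23BrO4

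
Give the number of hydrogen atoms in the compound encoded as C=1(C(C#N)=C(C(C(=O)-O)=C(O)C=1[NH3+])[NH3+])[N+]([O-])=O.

8

Hydrogens are implicit in SMILES; fill each atom to its normal valence:
  6 × C (aromatic): no H
  2 × C: no H
  2 × N (charge +1): 3 H each → 6
  2 × O: 1 H each → 2
  2 × O: no H
  1 × N (charge +1): no H
  1 × N: no H
  1 × O (charge -1): no H
  Total hydrogens = 8.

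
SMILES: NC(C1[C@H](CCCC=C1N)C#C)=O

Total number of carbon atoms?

10

The symbol for carbon appears 10 times in the SMILES.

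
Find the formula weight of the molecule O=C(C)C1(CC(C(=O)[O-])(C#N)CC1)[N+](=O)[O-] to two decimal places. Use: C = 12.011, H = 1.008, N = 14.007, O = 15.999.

Molecular formula: C9H9N2O5-.
M = 9×12.011 + 9×1.008 + 2×14.007 + 5×15.999 = 225.18 g/mol.

225.18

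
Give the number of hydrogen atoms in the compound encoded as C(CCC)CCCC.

18

Hydrogens are implicit in SMILES; fill each atom to its normal valence:
  6 × C: 2 H each → 12
  2 × C: 3 H each → 6
  Total hydrogens = 18.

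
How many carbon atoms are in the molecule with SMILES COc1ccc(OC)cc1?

The symbol for carbon appears 8 times in the SMILES. Lowercase c denotes aromatic carbon and counts toward C.

8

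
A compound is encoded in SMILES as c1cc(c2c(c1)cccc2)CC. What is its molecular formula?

C12H12

Heavy atoms from the SMILES: 12 C.
Implicit hydrogens by atom environment:
  7 × C (aromatic): 1 H each → 7
  3 × C (aromatic): no H
  1 × C: 3 H
  1 × C: 2 H
  Total hydrogens = 12.
Molecular formula: C12H12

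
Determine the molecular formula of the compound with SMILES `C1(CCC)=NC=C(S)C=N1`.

C7H10N2S

Heavy atoms from the SMILES: 7 C, 2 N, 1 S.
Implicit hydrogens by atom environment:
  2 × C: 2 H each → 4
  2 × C (aromatic): 1 H each → 2
  2 × C (aromatic): no H
  2 × N (aromatic): no H
  1 × C: 3 H
  1 × S: 1 H
  Total hydrogens = 10.
Molecular formula: C7H10N2S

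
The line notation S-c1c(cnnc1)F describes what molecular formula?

Heavy atoms from the SMILES: 4 C, 1 F, 2 N, 1 S.
Implicit hydrogens by atom environment:
  2 × C (aromatic): 1 H each → 2
  2 × C (aromatic): no H
  2 × N (aromatic): no H
  1 × F: no H
  1 × S: 1 H
  Total hydrogens = 3.
Molecular formula: C4H3FN2S

C4H3FN2S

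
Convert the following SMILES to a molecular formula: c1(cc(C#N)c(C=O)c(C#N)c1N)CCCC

Heavy atoms from the SMILES: 13 C, 3 N, 1 O.
Implicit hydrogens by atom environment:
  5 × C (aromatic): no H
  3 × C: 2 H each → 6
  2 × C: no H
  2 × N: no H
  1 × C: 3 H
  1 × C (aromatic): 1 H
  1 × C: 1 H
  1 × N: 2 H
  1 × O: no H
  Total hydrogens = 13.
Molecular formula: C13H13N3O

C13H13N3O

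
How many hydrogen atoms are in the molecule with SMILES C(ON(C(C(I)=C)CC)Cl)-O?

Hydrogens are implicit in SMILES; fill each atom to its normal valence:
  3 × C: 2 H each → 6
  1 × C: 3 H
  1 × C: 1 H
  1 × C: no H
  1 × Cl: no H
  1 × I: no H
  1 × N: no H
  1 × O: 1 H
  1 × O: no H
  Total hydrogens = 11.

11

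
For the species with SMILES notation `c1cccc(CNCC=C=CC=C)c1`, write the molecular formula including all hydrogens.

C13H15N

Heavy atoms from the SMILES: 13 C, 1 N.
Implicit hydrogens by atom environment:
  5 × C (aromatic): 1 H each → 5
  3 × C: 2 H each → 6
  3 × C: 1 H each → 3
  1 × C: no H
  1 × C (aromatic): no H
  1 × N: 1 H
  Total hydrogens = 15.
Molecular formula: C13H15N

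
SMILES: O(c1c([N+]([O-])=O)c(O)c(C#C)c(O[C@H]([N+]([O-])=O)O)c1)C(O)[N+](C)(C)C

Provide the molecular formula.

C13H16N3O9+

Heavy atoms from the SMILES: 13 C, 3 N, 9 O.
Implicit hydrogens by atom environment:
  5 × C (aromatic): no H
  4 × O: no H
  3 × C: 3 H each → 9
  3 × C: 1 H each → 3
  3 × N (charge +1): no H
  3 × O: 1 H each → 3
  2 × O (charge -1): no H
  1 × C (aromatic): 1 H
  1 × C: no H
  Total hydrogens = 16.
Net charge +1.
Molecular formula: C13H16N3O9+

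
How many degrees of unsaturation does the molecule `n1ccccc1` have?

4

Molecular formula from the SMILES: C5H5N.
DoU = (2C + 2 + N − H − X)/2 = (2·5 + 2 + 1 − 5 − 0)/2 = 8/2 = 4.
(Structurally: 1 ring(s) + 3 π bond(s) = 4.)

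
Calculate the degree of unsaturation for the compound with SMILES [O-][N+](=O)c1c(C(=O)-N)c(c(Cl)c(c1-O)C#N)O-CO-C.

Molecular formula from the SMILES: C10H8ClN3O6.
DoU = (2C + 2 + N − H − X)/2 = (2·10 + 2 + 3 − 8 − 1)/2 = 16/2 = 8.
(Structurally: 1 ring(s) + 7 π bond(s) = 8.)

8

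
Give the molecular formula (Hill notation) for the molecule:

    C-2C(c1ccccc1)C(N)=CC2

Heavy atoms from the SMILES: 11 C, 1 N.
Implicit hydrogens by atom environment:
  5 × C (aromatic): 1 H each → 5
  2 × C: 2 H each → 4
  2 × C: 1 H each → 2
  1 × C: no H
  1 × C (aromatic): no H
  1 × N: 2 H
  Total hydrogens = 13.
Molecular formula: C11H13N

C11H13N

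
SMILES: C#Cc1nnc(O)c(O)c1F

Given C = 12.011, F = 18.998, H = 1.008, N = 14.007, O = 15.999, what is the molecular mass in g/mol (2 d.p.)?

154.10

Molecular formula: C6H3FN2O2.
M = 6×12.011 + 1×18.998 + 3×1.008 + 2×14.007 + 2×15.999 = 154.10 g/mol.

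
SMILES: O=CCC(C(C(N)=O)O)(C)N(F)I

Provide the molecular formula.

C6H10FIN2O3

Heavy atoms from the SMILES: 6 C, 1 F, 1 I, 2 N, 3 O.
Implicit hydrogens by atom environment:
  2 × C: 1 H each → 2
  2 × C: no H
  2 × O: no H
  1 × C: 3 H
  1 × C: 2 H
  1 × F: no H
  1 × I: no H
  1 × N: 2 H
  1 × N: no H
  1 × O: 1 H
  Total hydrogens = 10.
Molecular formula: C6H10FIN2O3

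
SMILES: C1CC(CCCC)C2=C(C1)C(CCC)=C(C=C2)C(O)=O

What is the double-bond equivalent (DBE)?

6

Molecular formula from the SMILES: C18H26O2.
DoU = (2C + 2 + N − H − X)/2 = (2·18 + 2 + 0 − 26 − 0)/2 = 12/2 = 6.
(Structurally: 2 ring(s) + 4 π bond(s) = 6.)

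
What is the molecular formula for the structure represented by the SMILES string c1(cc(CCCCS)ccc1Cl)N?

Heavy atoms from the SMILES: 10 C, 1 Cl, 1 N, 1 S.
Implicit hydrogens by atom environment:
  4 × C: 2 H each → 8
  3 × C (aromatic): 1 H each → 3
  3 × C (aromatic): no H
  1 × Cl: no H
  1 × N: 2 H
  1 × S: 1 H
  Total hydrogens = 14.
Molecular formula: C10H14ClNS

C10H14ClNS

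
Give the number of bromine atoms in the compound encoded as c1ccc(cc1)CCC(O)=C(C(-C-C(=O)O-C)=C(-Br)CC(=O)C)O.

The symbol for bromine appears 1 time in the SMILES.

1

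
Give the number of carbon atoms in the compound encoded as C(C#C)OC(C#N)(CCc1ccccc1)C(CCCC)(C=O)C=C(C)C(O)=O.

23

The symbol for carbon appears 23 times in the SMILES. Lowercase c denotes aromatic carbon and counts toward C.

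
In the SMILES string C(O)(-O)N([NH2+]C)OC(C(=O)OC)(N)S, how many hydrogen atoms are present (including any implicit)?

14

Hydrogens are implicit in SMILES; fill each atom to its normal valence:
  3 × O: no H
  2 × C: 3 H each → 6
  2 × C: no H
  2 × O: 1 H each → 2
  1 × C: 1 H
  1 × N (charge +1): 2 H
  1 × N: 2 H
  1 × N: no H
  1 × S: 1 H
  Total hydrogens = 14.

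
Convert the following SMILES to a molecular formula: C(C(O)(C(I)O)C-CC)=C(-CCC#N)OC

Heavy atoms from the SMILES: 11 C, 1 I, 1 N, 3 O.
Implicit hydrogens by atom environment:
  4 × C: 2 H each → 8
  3 × C: no H
  2 × C: 3 H each → 6
  2 × C: 1 H each → 2
  2 × O: 1 H each → 2
  1 × I: no H
  1 × N: no H
  1 × O: no H
  Total hydrogens = 18.
Molecular formula: C11H18INO3

C11H18INO3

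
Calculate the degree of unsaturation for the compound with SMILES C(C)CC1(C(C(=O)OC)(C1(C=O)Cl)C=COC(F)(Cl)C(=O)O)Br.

Molecular formula from the SMILES: C13H14BrCl2FO6.
DoU = (2C + 2 + N − H − X)/2 = (2·13 + 2 + 0 − 14 − 4)/2 = 10/2 = 5.
(Structurally: 1 ring(s) + 4 π bond(s) = 5.)

5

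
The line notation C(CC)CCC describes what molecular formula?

Heavy atoms from the SMILES: 6 C.
Implicit hydrogens by atom environment:
  4 × C: 2 H each → 8
  2 × C: 3 H each → 6
  Total hydrogens = 14.
Molecular formula: C6H14

C6H14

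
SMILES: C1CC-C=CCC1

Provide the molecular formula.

C7H12

Heavy atoms from the SMILES: 7 C.
Implicit hydrogens by atom environment:
  5 × C: 2 H each → 10
  2 × C: 1 H each → 2
  Total hydrogens = 12.
Molecular formula: C7H12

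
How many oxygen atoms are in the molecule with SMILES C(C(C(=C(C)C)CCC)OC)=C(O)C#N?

2

The symbol for oxygen appears 2 times in the SMILES.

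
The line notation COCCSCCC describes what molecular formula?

Heavy atoms from the SMILES: 6 C, 1 O, 1 S.
Implicit hydrogens by atom environment:
  4 × C: 2 H each → 8
  2 × C: 3 H each → 6
  1 × O: no H
  1 × S: no H
  Total hydrogens = 14.
Molecular formula: C6H14OS

C6H14OS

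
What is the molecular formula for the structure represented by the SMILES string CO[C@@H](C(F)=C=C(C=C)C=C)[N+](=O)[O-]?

Heavy atoms from the SMILES: 9 C, 1 F, 1 N, 3 O.
Implicit hydrogens by atom environment:
  3 × C: 1 H each → 3
  3 × C: no H
  2 × C: 2 H each → 4
  2 × O: no H
  1 × C: 3 H
  1 × F: no H
  1 × N (charge +1): no H
  1 × O (charge -1): no H
  Total hydrogens = 10.
Molecular formula: C9H10FNO3

C9H10FNO3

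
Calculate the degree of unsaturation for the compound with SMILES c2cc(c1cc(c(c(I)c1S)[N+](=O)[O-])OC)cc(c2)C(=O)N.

10

Molecular formula from the SMILES: C14H11IN2O4S.
DoU = (2C + 2 + N − H − X)/2 = (2·14 + 2 + 2 − 11 − 1)/2 = 20/2 = 10.
(Structurally: 2 ring(s) + 8 π bond(s) = 10.)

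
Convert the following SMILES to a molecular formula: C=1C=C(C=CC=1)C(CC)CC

Heavy atoms from the SMILES: 11 C.
Implicit hydrogens by atom environment:
  5 × C (aromatic): 1 H each → 5
  2 × C: 3 H each → 6
  2 × C: 2 H each → 4
  1 × C: 1 H
  1 × C (aromatic): no H
  Total hydrogens = 16.
Molecular formula: C11H16

C11H16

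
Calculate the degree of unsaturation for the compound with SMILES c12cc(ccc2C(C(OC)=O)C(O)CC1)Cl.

Molecular formula from the SMILES: C12H13ClO3.
DoU = (2C + 2 + N − H − X)/2 = (2·12 + 2 + 0 − 13 − 1)/2 = 12/2 = 6.
(Structurally: 2 ring(s) + 4 π bond(s) = 6.)

6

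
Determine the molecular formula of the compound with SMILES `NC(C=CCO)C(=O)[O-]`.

C5H8NO3-

Heavy atoms from the SMILES: 5 C, 1 N, 3 O.
Implicit hydrogens by atom environment:
  3 × C: 1 H each → 3
  1 × C: 2 H
  1 × C: no H
  1 × N: 2 H
  1 × O: 1 H
  1 × O: no H
  1 × O (charge -1): no H
  Total hydrogens = 8.
Net charge -1.
Molecular formula: C5H8NO3-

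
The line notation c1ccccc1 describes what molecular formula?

C6H6

Heavy atoms from the SMILES: 6 C.
Implicit hydrogens by atom environment:
  6 × C (aromatic): 1 H each → 6
  Total hydrogens = 6.
Molecular formula: C6H6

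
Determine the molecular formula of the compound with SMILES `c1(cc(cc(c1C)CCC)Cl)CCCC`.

Heavy atoms from the SMILES: 14 C, 1 Cl.
Implicit hydrogens by atom environment:
  5 × C: 2 H each → 10
  4 × C (aromatic): no H
  3 × C: 3 H each → 9
  2 × C (aromatic): 1 H each → 2
  1 × Cl: no H
  Total hydrogens = 21.
Molecular formula: C14H21Cl

C14H21Cl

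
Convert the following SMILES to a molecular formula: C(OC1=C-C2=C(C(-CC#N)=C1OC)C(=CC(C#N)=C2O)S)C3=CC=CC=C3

C21H16N2O3S

Heavy atoms from the SMILES: 21 C, 2 N, 3 O, 1 S.
Implicit hydrogens by atom environment:
  9 × C (aromatic): no H
  7 × C (aromatic): 1 H each → 7
  2 × C: 2 H each → 4
  2 × C: no H
  2 × N: no H
  2 × O: no H
  1 × C: 3 H
  1 × O: 1 H
  1 × S: 1 H
  Total hydrogens = 16.
Molecular formula: C21H16N2O3S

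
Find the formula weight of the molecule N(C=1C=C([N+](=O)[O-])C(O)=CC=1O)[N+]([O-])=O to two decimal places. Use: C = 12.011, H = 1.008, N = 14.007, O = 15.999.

Molecular formula: C6H5N3O6.
M = 6×12.011 + 5×1.008 + 3×14.007 + 6×15.999 = 215.12 g/mol.

215.12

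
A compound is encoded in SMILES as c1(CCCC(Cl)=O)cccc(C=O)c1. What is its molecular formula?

C11H11ClO2

Heavy atoms from the SMILES: 11 C, 1 Cl, 2 O.
Implicit hydrogens by atom environment:
  4 × C (aromatic): 1 H each → 4
  3 × C: 2 H each → 6
  2 × C (aromatic): no H
  2 × O: no H
  1 × C: 1 H
  1 × C: no H
  1 × Cl: no H
  Total hydrogens = 11.
Molecular formula: C11H11ClO2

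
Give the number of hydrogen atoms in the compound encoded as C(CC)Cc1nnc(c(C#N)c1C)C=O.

13

Hydrogens are implicit in SMILES; fill each atom to its normal valence:
  4 × C (aromatic): no H
  3 × C: 2 H each → 6
  2 × C: 3 H each → 6
  2 × N (aromatic): no H
  1 × C: 1 H
  1 × C: no H
  1 × N: no H
  1 × O: no H
  Total hydrogens = 13.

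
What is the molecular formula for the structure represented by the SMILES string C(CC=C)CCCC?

Heavy atoms from the SMILES: 8 C.
Implicit hydrogens by atom environment:
  6 × C: 2 H each → 12
  1 × C: 3 H
  1 × C: 1 H
  Total hydrogens = 16.
Molecular formula: C8H16

C8H16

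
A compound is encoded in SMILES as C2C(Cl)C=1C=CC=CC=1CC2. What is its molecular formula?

C10H11Cl

Heavy atoms from the SMILES: 10 C, 1 Cl.
Implicit hydrogens by atom environment:
  4 × C (aromatic): 1 H each → 4
  3 × C: 2 H each → 6
  2 × C (aromatic): no H
  1 × C: 1 H
  1 × Cl: no H
  Total hydrogens = 11.
Molecular formula: C10H11Cl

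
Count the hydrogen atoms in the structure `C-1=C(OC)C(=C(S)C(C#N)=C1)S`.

Hydrogens are implicit in SMILES; fill each atom to its normal valence:
  4 × C (aromatic): no H
  2 × C (aromatic): 1 H each → 2
  2 × S: 1 H each → 2
  1 × C: 3 H
  1 × C: no H
  1 × N: no H
  1 × O: no H
  Total hydrogens = 7.

7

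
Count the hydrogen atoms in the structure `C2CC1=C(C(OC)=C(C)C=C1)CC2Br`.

15

Hydrogens are implicit in SMILES; fill each atom to its normal valence:
  4 × C (aromatic): no H
  3 × C: 2 H each → 6
  2 × C: 3 H each → 6
  2 × C (aromatic): 1 H each → 2
  1 × Br: no H
  1 × C: 1 H
  1 × O: no H
  Total hydrogens = 15.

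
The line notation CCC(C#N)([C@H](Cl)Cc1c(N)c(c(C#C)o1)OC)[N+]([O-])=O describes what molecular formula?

C13H14ClN3O4

Heavy atoms from the SMILES: 13 C, 1 Cl, 3 N, 4 O.
Implicit hydrogens by atom environment:
  4 × C (aromatic): no H
  3 × C: no H
  2 × C: 3 H each → 6
  2 × C: 2 H each → 4
  2 × C: 1 H each → 2
  2 × O: no H
  1 × Cl: no H
  1 × N: 2 H
  1 × N (charge +1): no H
  1 × N: no H
  1 × O (aromatic): no H
  1 × O (charge -1): no H
  Total hydrogens = 14.
Molecular formula: C13H14ClN3O4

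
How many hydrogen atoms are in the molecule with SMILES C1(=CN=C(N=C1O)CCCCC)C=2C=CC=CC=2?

18

Hydrogens are implicit in SMILES; fill each atom to its normal valence:
  6 × C (aromatic): 1 H each → 6
  4 × C: 2 H each → 8
  4 × C (aromatic): no H
  2 × N (aromatic): no H
  1 × C: 3 H
  1 × O: 1 H
  Total hydrogens = 18.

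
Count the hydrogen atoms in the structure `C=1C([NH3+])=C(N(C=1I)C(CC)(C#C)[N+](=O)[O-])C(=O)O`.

11

Hydrogens are implicit in SMILES; fill each atom to its normal valence:
  3 × C (aromatic): no H
  3 × C: no H
  2 × O: no H
  1 × C: 3 H
  1 × C: 2 H
  1 × C (aromatic): 1 H
  1 × C: 1 H
  1 × I: no H
  1 × N (charge +1): 3 H
  1 × N (aromatic): no H
  1 × N (charge +1): no H
  1 × O: 1 H
  1 × O (charge -1): no H
  Total hydrogens = 11.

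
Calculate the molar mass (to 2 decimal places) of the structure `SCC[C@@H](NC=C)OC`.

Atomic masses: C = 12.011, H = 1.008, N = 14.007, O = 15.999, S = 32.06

Molecular formula: C6H13NOS.
M = 6×12.011 + 13×1.008 + 1×14.007 + 1×15.999 + 1×32.06 = 147.24 g/mol.

147.24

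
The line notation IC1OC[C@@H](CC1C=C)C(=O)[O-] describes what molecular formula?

C8H10IO3-

Heavy atoms from the SMILES: 8 C, 1 I, 3 O.
Implicit hydrogens by atom environment:
  4 × C: 1 H each → 4
  3 × C: 2 H each → 6
  2 × O: no H
  1 × C: no H
  1 × I: no H
  1 × O (charge -1): no H
  Total hydrogens = 10.
Net charge -1.
Molecular formula: C8H10IO3-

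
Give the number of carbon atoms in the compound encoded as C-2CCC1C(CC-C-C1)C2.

10

The symbol for carbon appears 10 times in the SMILES.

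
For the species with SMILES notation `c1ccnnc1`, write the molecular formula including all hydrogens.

C4H4N2

Heavy atoms from the SMILES: 4 C, 2 N.
Implicit hydrogens by atom environment:
  4 × C (aromatic): 1 H each → 4
  2 × N (aromatic): no H
  Total hydrogens = 4.
Molecular formula: C4H4N2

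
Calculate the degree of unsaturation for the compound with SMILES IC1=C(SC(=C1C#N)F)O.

5

Molecular formula from the SMILES: C5HFINOS.
DoU = (2C + 2 + N − H − X)/2 = (2·5 + 2 + 1 − 1 − 2)/2 = 10/2 = 5.
(Structurally: 1 ring(s) + 4 π bond(s) = 5.)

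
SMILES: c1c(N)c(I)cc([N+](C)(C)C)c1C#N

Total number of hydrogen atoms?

13

Hydrogens are implicit in SMILES; fill each atom to its normal valence:
  4 × C (aromatic): no H
  3 × C: 3 H each → 9
  2 × C (aromatic): 1 H each → 2
  1 × C: no H
  1 × I: no H
  1 × N: 2 H
  1 × N (charge +1): no H
  1 × N: no H
  Total hydrogens = 13.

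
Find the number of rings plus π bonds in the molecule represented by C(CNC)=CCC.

Molecular formula from the SMILES: C6H13N.
DoU = (2C + 2 + N − H − X)/2 = (2·6 + 2 + 1 − 13 − 0)/2 = 2/2 = 1.
(Structurally: 0 ring(s) + 1 π bond(s) = 1.)

1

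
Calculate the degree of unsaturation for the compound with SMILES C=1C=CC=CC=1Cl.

Molecular formula from the SMILES: C6H5Cl.
DoU = (2C + 2 + N − H − X)/2 = (2·6 + 2 + 0 − 5 − 1)/2 = 8/2 = 4.
(Structurally: 1 ring(s) + 3 π bond(s) = 4.)

4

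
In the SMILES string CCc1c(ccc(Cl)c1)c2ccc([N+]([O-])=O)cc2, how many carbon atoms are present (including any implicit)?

The symbol for carbon appears 14 times in the SMILES. Lowercase c denotes aromatic carbon and counts toward C.

14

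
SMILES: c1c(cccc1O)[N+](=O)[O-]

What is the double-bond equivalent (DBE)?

5

Molecular formula from the SMILES: C6H5NO3.
DoU = (2C + 2 + N − H − X)/2 = (2·6 + 2 + 1 − 5 − 0)/2 = 10/2 = 5.
(Structurally: 1 ring(s) + 4 π bond(s) = 5.)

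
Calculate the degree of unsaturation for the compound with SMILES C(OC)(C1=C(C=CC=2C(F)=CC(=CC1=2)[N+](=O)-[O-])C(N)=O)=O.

10

Molecular formula from the SMILES: C13H9FN2O5.
DoU = (2C + 2 + N − H − X)/2 = (2·13 + 2 + 2 − 9 − 1)/2 = 20/2 = 10.
(Structurally: 2 ring(s) + 8 π bond(s) = 10.)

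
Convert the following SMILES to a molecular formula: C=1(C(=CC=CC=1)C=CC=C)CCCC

Heavy atoms from the SMILES: 14 C.
Implicit hydrogens by atom environment:
  4 × C: 2 H each → 8
  4 × C (aromatic): 1 H each → 4
  3 × C: 1 H each → 3
  2 × C (aromatic): no H
  1 × C: 3 H
  Total hydrogens = 18.
Molecular formula: C14H18

C14H18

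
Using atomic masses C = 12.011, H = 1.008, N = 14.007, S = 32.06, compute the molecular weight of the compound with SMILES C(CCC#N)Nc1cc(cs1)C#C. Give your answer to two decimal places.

190.26

Molecular formula: C10H10N2S.
M = 10×12.011 + 10×1.008 + 2×14.007 + 1×32.06 = 190.26 g/mol.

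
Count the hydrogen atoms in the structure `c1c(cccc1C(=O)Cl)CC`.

9

Hydrogens are implicit in SMILES; fill each atom to its normal valence:
  4 × C (aromatic): 1 H each → 4
  2 × C (aromatic): no H
  1 × C: 3 H
  1 × C: 2 H
  1 × C: no H
  1 × Cl: no H
  1 × O: no H
  Total hydrogens = 9.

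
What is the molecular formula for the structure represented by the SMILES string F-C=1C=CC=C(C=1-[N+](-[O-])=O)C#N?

C7H3FN2O2

Heavy atoms from the SMILES: 7 C, 1 F, 2 N, 2 O.
Implicit hydrogens by atom environment:
  3 × C (aromatic): 1 H each → 3
  3 × C (aromatic): no H
  1 × C: no H
  1 × F: no H
  1 × N (charge +1): no H
  1 × N: no H
  1 × O: no H
  1 × O (charge -1): no H
  Total hydrogens = 3.
Molecular formula: C7H3FN2O2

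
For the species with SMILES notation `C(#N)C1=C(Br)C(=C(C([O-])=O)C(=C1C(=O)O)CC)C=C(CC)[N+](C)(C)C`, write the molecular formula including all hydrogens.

C18H21BrN2O4

Heavy atoms from the SMILES: 1 Br, 18 C, 2 N, 4 O.
Implicit hydrogens by atom environment:
  6 × C (aromatic): no H
  5 × C: 3 H each → 15
  4 × C: no H
  2 × C: 2 H each → 4
  2 × O: no H
  1 × Br: no H
  1 × C: 1 H
  1 × N: no H
  1 × N (charge +1): no H
  1 × O: 1 H
  1 × O (charge -1): no H
  Total hydrogens = 21.
Molecular formula: C18H21BrN2O4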